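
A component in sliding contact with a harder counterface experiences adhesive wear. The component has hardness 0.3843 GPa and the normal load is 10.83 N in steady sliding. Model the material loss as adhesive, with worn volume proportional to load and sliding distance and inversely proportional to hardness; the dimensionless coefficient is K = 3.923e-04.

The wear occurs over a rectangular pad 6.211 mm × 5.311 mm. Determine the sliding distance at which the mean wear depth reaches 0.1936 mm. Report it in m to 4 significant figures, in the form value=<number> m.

All working math carries full precision, and intermediate values appear rounded — a lone final rounding: four significant digits.
Convert: Hardness H = 0.3843 GPa = 3.843e+08 Pa.
Convert: Pad sides 6.211 mm × 5.311 mm = 0.006211 m × 0.005311 m. Contact area A = 0.006211 m × 0.005311 m = 3.299e-05 m².
Convert: Depth limit h_lim = 0.1936 mm = 1.936e-04 m.
In SI base units: W = 10.83 N, H = 3.843e+08 Pa, K = 3.923e-04.
Permissible volume V_lim = h_lim·A = 1.936e-04 · 3.299e-05 = 6.386e-09 m³.
Sliding life L = V_lim·H/(K·W) = 6.386e-09 · 3.843e+08 / (3.923e-04 · 10.83) = 577.7 m.

value=577.7 m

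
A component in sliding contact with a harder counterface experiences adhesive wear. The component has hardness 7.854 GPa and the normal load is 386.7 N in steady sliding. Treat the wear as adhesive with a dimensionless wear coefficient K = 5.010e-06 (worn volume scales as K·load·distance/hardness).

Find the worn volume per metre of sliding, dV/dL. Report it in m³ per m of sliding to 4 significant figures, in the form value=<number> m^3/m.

Printed values are rounded — the computation keeps full precision — one last rounding, at four significant figures.
Convert: Hardness H = 7.854 GPa = 7.854e+09 Pa.
Expressed in SI base units: W = 386.7 N, H = 7.854e+09 Pa, K = 5.010e-06.
The wear rate dV/dL = K·W/H (no L dependence): 5.010e-06 · 386.7 / 7.854e+09 = 2.467e-13 m³/m.

value=2.467e-13 m^3/m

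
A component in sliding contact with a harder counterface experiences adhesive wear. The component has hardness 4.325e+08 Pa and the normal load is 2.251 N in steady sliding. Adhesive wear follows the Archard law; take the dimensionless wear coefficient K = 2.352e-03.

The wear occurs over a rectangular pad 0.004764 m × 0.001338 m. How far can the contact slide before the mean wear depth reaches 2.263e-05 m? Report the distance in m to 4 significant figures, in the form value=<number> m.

value=11.78 m

Every step keeps full precision. Intermediate values are shown rounded, and one final rounding, at four significant digits.
Contact area A = 0.004764 m × 0.001338 m = 6.374e-06 m².
In SI base units, W = 2.251 N, H = 4.325e+08 Pa, K = 2.352e-03.
Allowed volume V_lim = h_lim·A = 2.263e-05 · 6.374e-06 = 1.442e-10 m³.
So the life L = V_lim·H/(K·W) = 1.442e-10 · 4.325e+08 / (2.352e-03 · 2.251) = 11.78 m.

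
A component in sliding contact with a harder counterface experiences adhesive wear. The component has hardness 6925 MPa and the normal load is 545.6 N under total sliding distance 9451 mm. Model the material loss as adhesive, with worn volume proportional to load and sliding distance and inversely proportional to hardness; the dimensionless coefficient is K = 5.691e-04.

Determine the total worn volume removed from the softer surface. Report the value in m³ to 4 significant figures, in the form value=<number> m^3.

value=4.238e-10 m^3

Intermediates appear rounded — every step keeps full float precision — a lone final rounding to 4 significant figures.
Convert: Distance L = 9451 mm = 9.451 m.
Convert: Hardness H = 6925 MPa = 6.925e+09 Pa.
As SI base values: W = 545.6 N, H = 6.925e+09 Pa, K = 5.691e-04.
Worn volume V = K·W·L/H = 5.691e-04 · 545.6 · 9.451 / 6.925e+09 = 4.238e-10 m³.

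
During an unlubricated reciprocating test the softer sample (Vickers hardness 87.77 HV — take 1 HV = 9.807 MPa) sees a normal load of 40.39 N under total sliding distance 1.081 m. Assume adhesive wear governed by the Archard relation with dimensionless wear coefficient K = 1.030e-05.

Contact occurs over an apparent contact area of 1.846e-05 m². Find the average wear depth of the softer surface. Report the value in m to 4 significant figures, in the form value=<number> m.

Every step keeps full precision — quoted intermediates are rounded. Rounded just once: 4 significant digits.
Hardness H = 87.77 HV × 9.807 MPa/HV = 860.8 MPa = 8.608e+08 Pa.
As SI base values: W = 40.39 N, H = 8.608e+08 Pa, K = 1.030e-05.
Archard volume V = K·W·L/H = 1.030e-05 · 40.39 · 1.081 / 8.608e+08 = 5.225e-13 m³.
Average depth h = V/A = 5.225e-13 / 1.846e-05 = 2.830e-08 m.

value=2.830e-08 m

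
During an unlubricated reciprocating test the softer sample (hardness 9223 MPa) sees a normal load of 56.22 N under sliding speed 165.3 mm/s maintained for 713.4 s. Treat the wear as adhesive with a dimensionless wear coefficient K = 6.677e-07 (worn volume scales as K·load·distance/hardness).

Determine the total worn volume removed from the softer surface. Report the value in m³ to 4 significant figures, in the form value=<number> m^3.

value=4.800e-13 m^3

All working math carries exact precision — intermediate values appear rounded, and a lone final rounding: four significant figures.
Sliding speed v = 165.3 mm/s = 0.1653 m/s. Sliding distance L = v·t = 0.1653 m/s × 713.4 s = 117.9 m.
Hardness H = 9223 MPa = 9.223e+09 Pa.
In SI base units, W = 56.22 N, H = 9.223e+09 Pa, K = 6.677e-07.
Archard volume V = K·W·L/H = 6.677e-07 · 56.22 · 117.9 / 9.223e+09 = 4.800e-13 m³.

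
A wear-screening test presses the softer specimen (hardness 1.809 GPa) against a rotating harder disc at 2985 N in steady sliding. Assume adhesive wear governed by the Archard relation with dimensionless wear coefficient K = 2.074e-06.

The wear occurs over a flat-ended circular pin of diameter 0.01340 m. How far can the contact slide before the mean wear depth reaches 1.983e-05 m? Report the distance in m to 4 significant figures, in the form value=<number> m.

The algebra keeps full precision — intermediates are printed rounded, and rounded once at the end: 4 significant figures.
Hardness H = 1.809 GPa = 1.809e+09 Pa.
Contact area A = π·d²/4 = π·(0.01340 m)²/4 = 1.410e-04 m².
In SI base units: W = 2985 N, H = 1.809e+09 Pa, K = 2.074e-06.
Wearable volume V_lim = h_lim·A = 1.983e-05 · 1.410e-04 = 2.797e-09 m³.
Sliding life L = V_lim·H/(K·W) = 2.797e-09 · 1.809e+09 / (2.074e-06 · 2985) = 817.2 m.

value=817.2 m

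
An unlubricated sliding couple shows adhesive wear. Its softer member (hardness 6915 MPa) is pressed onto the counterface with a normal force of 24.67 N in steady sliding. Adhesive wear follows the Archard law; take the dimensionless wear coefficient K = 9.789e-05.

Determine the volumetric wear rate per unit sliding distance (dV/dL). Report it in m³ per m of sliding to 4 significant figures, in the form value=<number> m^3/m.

The intermediates appear rounded — all arithmetic maintains full float precision. Rounded just once: 4 significant figures.
Hardness H = 6915 MPa = 6.915e+09 Pa.
As SI base values: W = 24.67 N, H = 6.915e+09 Pa, K = 9.789e-05.
Volumetric rate dV/dL = K·W/H, so: 9.789e-05 · 24.67 / 6.915e+09 = 3.492e-13 m³/m.

value=3.492e-13 m^3/m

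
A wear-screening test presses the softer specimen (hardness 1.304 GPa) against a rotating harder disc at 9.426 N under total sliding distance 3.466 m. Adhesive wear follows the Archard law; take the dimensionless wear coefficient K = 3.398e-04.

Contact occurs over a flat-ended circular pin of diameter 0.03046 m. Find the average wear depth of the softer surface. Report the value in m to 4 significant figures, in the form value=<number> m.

The computation maintains full precision; intermediates are printed rounded. Rounded once at the end, at four significant figures.
Hardness H = 1.304 GPa = 1.304e+09 Pa.
Contact area A = π·d²/4 = π·(0.03046 m)²/4 = 7.287e-04 m².
Collected in SI base units: W = 9.426 N, H = 1.304e+09 Pa, K = 3.398e-04.
Archard volume V = K·W·L/H = 3.398e-04 · 9.426 · 3.466 / 1.304e+09 = 8.513e-12 m³.
Mean wear depth h = V/A = 8.513e-12 / 7.287e-04 = 1.168e-08 m.

value=1.168e-08 m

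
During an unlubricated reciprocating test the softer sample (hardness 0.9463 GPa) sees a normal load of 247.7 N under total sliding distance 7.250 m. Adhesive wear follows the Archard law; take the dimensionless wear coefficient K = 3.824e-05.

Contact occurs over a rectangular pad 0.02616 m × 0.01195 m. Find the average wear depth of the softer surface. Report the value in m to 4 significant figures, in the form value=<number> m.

value=2.321e-07 m

The computation runs at full precision, and the intermediates are displayed rounded, and rounded once at the end: 4 significant figures.
Convert: Hardness H = 0.9463 GPa = 9.463e+08 Pa.
Convert: Contact area A = 0.02616 m × 0.01195 m = 3.126e-04 m².
As SI base values: W = 247.7 N, H = 9.463e+08 Pa, K = 3.824e-05.
Wear volume V = K·W·L/H = 3.824e-05 · 247.7 · 7.250 / 9.463e+08 = 7.257e-11 m³.
Mean wear depth h = V/A = 7.257e-11 / 3.126e-04 = 2.321e-07 m.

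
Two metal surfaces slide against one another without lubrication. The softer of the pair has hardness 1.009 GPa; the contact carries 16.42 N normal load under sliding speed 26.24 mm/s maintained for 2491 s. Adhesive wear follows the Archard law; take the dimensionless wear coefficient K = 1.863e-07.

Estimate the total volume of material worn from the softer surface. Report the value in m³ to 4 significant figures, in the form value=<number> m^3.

Intermediates appear rounded; each operation carries full precision. Rounded once at the end: 4 significant digits.
Sliding speed v = 26.24 mm/s = 0.02624 m/s. Total distance L = v·t = 0.02624 m/s × 2491 s = 65.36 m.
Hardness H = 1.009 GPa = 1.009e+09 Pa.
As SI base values: W = 16.42 N, H = 1.009e+09 Pa, K = 1.863e-07.
The Archard volume V = K·W·L/H = 1.863e-07 · 16.42 · 65.36 / 1.009e+09 = 1.982e-13 m³.

value=1.982e-13 m^3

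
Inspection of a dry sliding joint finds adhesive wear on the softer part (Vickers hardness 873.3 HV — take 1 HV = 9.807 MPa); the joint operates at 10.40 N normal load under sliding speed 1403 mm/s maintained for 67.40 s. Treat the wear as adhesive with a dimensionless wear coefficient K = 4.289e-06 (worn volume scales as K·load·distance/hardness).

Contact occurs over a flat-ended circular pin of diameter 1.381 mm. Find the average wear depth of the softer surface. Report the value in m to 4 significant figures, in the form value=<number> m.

Every step runs at full precision, and the intermediates appear rounded — one last rounding: 4 significant digits.
Sliding speed v = 1403 mm/s = 1.403 m/s. Distance L = v·t = 1.403 m/s × 67.40 s = 94.56 m.
Hardness H = 873.3 HV × 9.807 MPa/HV = 8564 MPa = 8.564e+09 Pa.
Pin diameter d = 1.381 mm = 0.001381 m. Contact area A = π·d²/4 = π·(0.001381 m)²/4 = 1.498e-06 m².
Expressed in SI base units: W = 10.40 N, H = 8.564e+09 Pa, K = 4.289e-06.
The Archard volume V = K·W·L/H = 4.289e-06 · 10.40 · 94.56 / 8.564e+09 = 4.925e-13 m³.
Depth of wear h = V/A = 4.925e-13 / 1.498e-06 = 3.288e-07 m.

value=3.288e-07 m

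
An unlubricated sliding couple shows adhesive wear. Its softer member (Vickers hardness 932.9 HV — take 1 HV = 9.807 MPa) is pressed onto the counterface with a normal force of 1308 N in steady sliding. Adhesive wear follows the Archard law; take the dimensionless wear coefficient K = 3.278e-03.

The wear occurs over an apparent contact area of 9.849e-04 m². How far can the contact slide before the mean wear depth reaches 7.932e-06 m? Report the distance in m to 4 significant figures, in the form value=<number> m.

All working math maintains exact precision; quoted intermediates are rounded. Rounded just once: 4 significant digits.
Convert: Hardness H = 932.9 HV × 9.807 MPa/HV = 9149 MPa = 9.149e+09 Pa.
SI base units throughout: W = 1308 N, H = 9.149e+09 Pa, K = 3.278e-03.
Permissible volume V_lim = h_lim·A = 7.932e-06 · 9.849e-04 = 7.812e-09 m³.
Thus life L = V_lim·H/(K·W) = 7.812e-09 · 9.149e+09 / (3.278e-03 · 1308) = 16.67 m.

value=16.67 m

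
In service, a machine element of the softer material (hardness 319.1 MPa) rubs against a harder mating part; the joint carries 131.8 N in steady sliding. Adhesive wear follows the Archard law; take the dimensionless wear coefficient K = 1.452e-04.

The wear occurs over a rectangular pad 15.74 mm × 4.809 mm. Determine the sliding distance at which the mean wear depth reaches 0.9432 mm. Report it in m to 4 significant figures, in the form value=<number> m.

value=1190 m

Intermediate values are displayed rounded. All working math holds full float precision. Rounded once at the end: four significant figures.
Convert: Hardness H = 319.1 MPa = 3.191e+08 Pa.
Convert: Pad sides 15.74 mm × 4.809 mm = 0.01574 m × 0.004809 m. Contact area A = 0.01574 m × 0.004809 m = 7.569e-05 m².
Convert: Depth limit h_lim = 0.9432 mm = 9.432e-04 m.
In SI base units, W = 131.8 N, H = 3.191e+08 Pa, K = 1.452e-04.
At the depth limit, V_lim = h_lim·A = 9.432e-04 · 7.569e-05 = 7.139e-08 m³.
Inverting, life L = V_lim·H/(K·W) = 7.139e-08 · 3.191e+08 / (1.452e-04 · 131.8) = 1190 m.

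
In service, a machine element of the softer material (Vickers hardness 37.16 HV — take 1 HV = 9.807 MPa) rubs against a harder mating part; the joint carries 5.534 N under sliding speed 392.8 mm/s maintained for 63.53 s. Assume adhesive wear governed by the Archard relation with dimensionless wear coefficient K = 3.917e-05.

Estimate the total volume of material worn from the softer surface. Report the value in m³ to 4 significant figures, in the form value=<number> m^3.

value=1.484e-11 m^3

The algebra runs at full precision; intermediates are printed rounded, and a single final rounding: four significant digits.
Sliding speed v = 392.8 mm/s = 0.3928 m/s. The distance L = v·t = 0.3928 m/s × 63.53 s = 24.95 m.
Hardness H = 37.16 HV × 9.807 MPa/HV = 364.4 MPa = 3.644e+08 Pa.
In SI base units, W = 5.534 N, H = 3.644e+08 Pa, K = 3.917e-05.
Apply Archard: V = K·W·L/H = 3.917e-05 · 5.534 · 24.95 / 3.644e+08 = 1.484e-11 m³.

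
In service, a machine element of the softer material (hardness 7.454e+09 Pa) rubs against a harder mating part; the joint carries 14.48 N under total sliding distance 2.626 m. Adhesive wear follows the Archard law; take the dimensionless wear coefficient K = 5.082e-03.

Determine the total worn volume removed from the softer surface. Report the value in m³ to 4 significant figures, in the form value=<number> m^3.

The algebra runs at full float precision. The intermediates appear rounded — rounded just once to four significant digits.
Working in SI base units: W = 14.48 N, H = 7.454e+09 Pa, K = 5.082e-03.
By Archard's law, V = K·W·L/H = 5.082e-03 · 14.48 · 2.626 / 7.454e+09 = 2.592e-11 m³.

value=2.592e-11 m^3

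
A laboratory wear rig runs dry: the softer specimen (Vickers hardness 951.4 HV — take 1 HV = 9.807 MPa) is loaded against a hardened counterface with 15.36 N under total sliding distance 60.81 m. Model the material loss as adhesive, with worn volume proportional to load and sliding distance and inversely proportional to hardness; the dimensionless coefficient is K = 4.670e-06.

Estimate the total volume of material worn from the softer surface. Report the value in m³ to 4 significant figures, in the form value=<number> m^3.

All working math runs at full float precision. Printed values are rounded, and one final rounding, at four significant figures.
Convert: Hardness H = 951.4 HV × 9.807 MPa/HV = 9330 MPa = 9.330e+09 Pa.
Working in SI base units: W = 15.36 N, H = 9.330e+09 Pa, K = 4.670e-06.
By Archard's law, V = K·W·L/H = 4.670e-06 · 15.36 · 60.81 / 9.330e+09 = 4.675e-13 m³.

value=4.675e-13 m^3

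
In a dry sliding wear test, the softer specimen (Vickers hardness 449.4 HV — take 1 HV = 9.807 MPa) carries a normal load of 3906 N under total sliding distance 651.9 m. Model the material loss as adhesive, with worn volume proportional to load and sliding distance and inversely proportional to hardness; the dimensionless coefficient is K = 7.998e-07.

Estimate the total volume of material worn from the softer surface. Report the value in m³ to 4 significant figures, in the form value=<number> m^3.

The computation keeps full precision; shown intermediates are rounded — a lone final rounding, at 4 significant figures.
Convert: Hardness H = 449.4 HV × 9.807 MPa/HV = 4407 MPa = 4.407e+09 Pa.
As SI base values: W = 3906 N, H = 4.407e+09 Pa, K = 7.998e-07.
By Archard's law, V = K·W·L/H = 7.998e-07 · 3906 · 651.9 / 4.407e+09 = 4.621e-10 m³.

value=4.621e-10 m^3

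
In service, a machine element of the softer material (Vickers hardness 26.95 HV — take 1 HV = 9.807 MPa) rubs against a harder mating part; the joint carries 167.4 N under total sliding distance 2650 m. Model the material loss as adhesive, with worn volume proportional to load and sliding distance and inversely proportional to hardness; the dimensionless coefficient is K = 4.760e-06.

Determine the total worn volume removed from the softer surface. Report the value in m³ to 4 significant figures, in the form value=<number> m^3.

The computation maintains exact precision — intermediates appear rounded, and one final rounding to four significant figures.
Hardness H = 26.95 HV × 9.807 MPa/HV = 264.3 MPa = 2.643e+08 Pa.
In SI base units, W = 167.4 N, H = 2.643e+08 Pa, K = 4.760e-06.
Wear volume V = K·W·L/H = 4.760e-06 · 167.4 · 2650 / 2.643e+08 = 7.989e-09 m³.

value=7.989e-09 m^3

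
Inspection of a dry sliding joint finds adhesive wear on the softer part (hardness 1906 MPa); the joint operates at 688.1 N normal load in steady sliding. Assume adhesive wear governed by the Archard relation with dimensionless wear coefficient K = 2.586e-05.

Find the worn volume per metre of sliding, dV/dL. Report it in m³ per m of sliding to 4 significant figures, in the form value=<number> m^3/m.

value=9.336e-12 m^3/m

Intermediate values appear rounded — the algebra carries full precision; rounded once at the end: 4 significant digits.
Hardness H = 1906 MPa = 1.906e+09 Pa.
Restated in SI base units: W = 688.1 N, H = 1.906e+09 Pa, K = 2.586e-05.
Wear rate dV/dL = K·W/H, so: 2.586e-05 · 688.1 / 1.906e+09 = 9.336e-12 m³/m.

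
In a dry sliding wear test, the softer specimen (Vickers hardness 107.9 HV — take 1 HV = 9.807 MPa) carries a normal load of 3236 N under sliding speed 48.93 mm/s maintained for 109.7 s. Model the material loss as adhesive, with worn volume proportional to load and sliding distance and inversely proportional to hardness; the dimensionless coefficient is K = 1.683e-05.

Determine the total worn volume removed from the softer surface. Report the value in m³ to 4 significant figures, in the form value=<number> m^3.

value=2.763e-10 m^3

All working math runs at full float precision — the intermediates appear rounded — a lone final rounding: four significant figures.
Sliding speed v = 48.93 mm/s = 0.04893 m/s. Sliding distance L = v·t = 0.04893 m/s × 109.7 s = 5.368 m.
Hardness H = 107.9 HV × 9.807 MPa/HV = 1058 MPa = 1.058e+09 Pa.
SI base units throughout: W = 3236 N, H = 1.058e+09 Pa, K = 1.683e-05.
By Archard's law, V = K·W·L/H = 1.683e-05 · 3236 · 5.368 / 1.058e+09 = 2.763e-10 m³.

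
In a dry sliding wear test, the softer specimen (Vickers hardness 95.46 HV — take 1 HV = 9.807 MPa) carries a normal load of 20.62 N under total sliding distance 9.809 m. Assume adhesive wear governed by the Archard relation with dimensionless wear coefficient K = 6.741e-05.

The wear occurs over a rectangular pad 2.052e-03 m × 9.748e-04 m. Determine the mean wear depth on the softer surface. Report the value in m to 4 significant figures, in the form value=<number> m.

value=7.281e-06 m

The algebra runs at full float precision, and shown intermediates are rounded. Rounded just once, at four significant digits.
Hardness H = 95.46 HV × 9.807 MPa/HV = 936.2 MPa = 9.362e+08 Pa.
Contact area A = 2.052e-03 m × 9.748e-04 m = 2.000e-06 m².
Collected in SI base units: W = 20.62 N, H = 9.362e+08 Pa, K = 6.741e-05.
Archard volume V = K·W·L/H = 6.741e-05 · 20.62 · 9.809 / 9.362e+08 = 1.456e-11 m³.
Average depth h = V/A = 1.456e-11 / 2.000e-06 = 7.281e-06 m.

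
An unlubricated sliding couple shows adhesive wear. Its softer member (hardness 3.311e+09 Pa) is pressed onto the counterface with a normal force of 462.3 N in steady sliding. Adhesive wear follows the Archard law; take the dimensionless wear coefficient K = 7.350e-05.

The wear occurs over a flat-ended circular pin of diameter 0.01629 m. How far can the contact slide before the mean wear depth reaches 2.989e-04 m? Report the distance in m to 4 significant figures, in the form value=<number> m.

value=6070 m

All working math runs at exact precision. Printed values are rounded — one final rounding, at four significant figures.
Contact area A = π·d²/4 = π·(0.01629 m)²/4 = 2.084e-04 m².
In SI base units: W = 462.3 N, H = 3.311e+09 Pa, K = 7.350e-05.
Volume at the limit: V_lim = h_lim·A = 2.989e-04 · 2.084e-04 = 6.230e-08 m³.
Inverting, life L = V_lim·H/(K·W) = 6.230e-08 · 3.311e+09 / (7.350e-05 · 462.3) = 6070 m.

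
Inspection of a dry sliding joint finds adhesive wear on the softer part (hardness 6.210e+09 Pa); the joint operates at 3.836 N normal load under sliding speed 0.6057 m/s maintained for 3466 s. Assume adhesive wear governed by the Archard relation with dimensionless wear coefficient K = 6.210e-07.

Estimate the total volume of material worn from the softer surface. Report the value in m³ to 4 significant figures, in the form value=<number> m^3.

All working math carries exact precision; intermediate values are shown rounded, and one last rounding to 4 significant digits.
Sliding distance L = v·t = 0.6057 m/s × 3466 s = 2099 m.
Restated in SI base units: W = 3.836 N, H = 6.210e+09 Pa, K = 6.210e-07.
The Archard volume V = K·W·L/H = 6.210e-07 · 3.836 · 2099 / 6.210e+09 = 8.053e-13 m³.

value=8.053e-13 m^3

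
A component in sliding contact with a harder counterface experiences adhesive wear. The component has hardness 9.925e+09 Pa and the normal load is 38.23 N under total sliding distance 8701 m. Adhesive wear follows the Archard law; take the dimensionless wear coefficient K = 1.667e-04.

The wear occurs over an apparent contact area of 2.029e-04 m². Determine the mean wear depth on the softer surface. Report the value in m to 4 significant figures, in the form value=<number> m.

The computation keeps full precision — the intermediates are shown rounded; rounded once at the end, at four significant figures.
Restated in SI base units: W = 38.23 N, H = 9.925e+09 Pa, K = 1.667e-04.
Wear volume V = K·W·L/H = 1.667e-04 · 38.23 · 8701 / 9.925e+09 = 5.587e-09 m³.
Depth of wear h = V/A = 5.587e-09 / 2.029e-04 = 2.754e-05 m.

value=2.754e-05 m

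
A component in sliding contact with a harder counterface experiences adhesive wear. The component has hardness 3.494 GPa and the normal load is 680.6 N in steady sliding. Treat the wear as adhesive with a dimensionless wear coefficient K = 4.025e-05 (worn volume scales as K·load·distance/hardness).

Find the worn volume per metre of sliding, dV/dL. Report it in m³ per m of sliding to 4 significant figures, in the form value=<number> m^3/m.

value=7.840e-12 m^3/m

Quoted intermediates are rounded; the computation keeps full float precision. Rounded just once to four significant digits.
Convert: Hardness H = 3.494 GPa = 3.494e+09 Pa.
SI base units throughout: W = 680.6 N, H = 3.494e+09 Pa, K = 4.025e-05.
Wear rate dV/dL = K·W/H (independent of L): 4.025e-05 · 680.6 / 3.494e+09 = 7.840e-12 m³/m.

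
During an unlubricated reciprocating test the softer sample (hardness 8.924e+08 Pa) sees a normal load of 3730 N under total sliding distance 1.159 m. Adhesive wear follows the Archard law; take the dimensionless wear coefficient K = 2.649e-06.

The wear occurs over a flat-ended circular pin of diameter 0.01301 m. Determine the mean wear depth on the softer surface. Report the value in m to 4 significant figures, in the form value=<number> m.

The computation maintains full float precision — intermediates are shown rounded. Rounded just once to 4 significant figures.
Contact area A = π·d²/4 = π·(0.01301 m)²/4 = 1.329e-04 m².
Expressed in SI base units: W = 3730 N, H = 8.924e+08 Pa, K = 2.649e-06.
Wear volume V = K·W·L/H = 2.649e-06 · 3730 · 1.159 / 8.924e+08 = 1.283e-11 m³.
Depth h = V/A = 1.283e-11 / 1.329e-04 = 9.653e-08 m.

value=9.653e-08 m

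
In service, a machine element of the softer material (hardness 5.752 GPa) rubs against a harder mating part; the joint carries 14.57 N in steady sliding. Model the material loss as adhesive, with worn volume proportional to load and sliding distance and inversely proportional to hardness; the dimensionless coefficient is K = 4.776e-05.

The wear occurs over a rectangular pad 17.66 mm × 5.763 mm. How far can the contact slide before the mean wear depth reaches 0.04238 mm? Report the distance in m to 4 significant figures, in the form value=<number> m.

value=3.565e+04 m

Each operation runs at full precision; displayed values are rounded — rounded once at the end, at 4 significant figures.
Convert: Hardness H = 5.752 GPa = 5.752e+09 Pa.
Convert: Pad sides 17.66 mm × 5.763 mm = 0.01766 m × 0.005763 m. Contact area A = 0.01766 m × 0.005763 m = 1.018e-04 m².
Convert: Depth limit h_lim = 0.04238 mm = 4.238e-05 m.
Working in SI base units: W = 14.57 N, H = 5.752e+09 Pa, K = 4.776e-05.
Wearable volume V_lim = h_lim·A = 4.238e-05 · 1.018e-04 = 4.313e-09 m³.
Inverting, life L = V_lim·H/(K·W) = 4.313e-09 · 5.752e+09 / (4.776e-05 · 14.57) = 3.565e+04 m.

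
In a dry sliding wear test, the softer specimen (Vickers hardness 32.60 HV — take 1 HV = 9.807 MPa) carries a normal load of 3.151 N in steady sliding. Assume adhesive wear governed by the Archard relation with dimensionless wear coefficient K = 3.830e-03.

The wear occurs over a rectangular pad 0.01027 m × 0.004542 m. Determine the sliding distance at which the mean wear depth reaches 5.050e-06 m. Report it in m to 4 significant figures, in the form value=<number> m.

value=6.240 m

Every step holds exact precision — intermediates are displayed rounded, and one last rounding to four significant digits.
Convert: Hardness H = 32.60 HV × 9.807 MPa/HV = 319.7 MPa = 3.197e+08 Pa.
Convert: Contact area A = 0.01027 m × 0.004542 m = 4.665e-05 m².
As SI base values: W = 3.151 N, H = 3.197e+08 Pa, K = 3.830e-03.
Permissible volume V_lim = h_lim·A = 5.050e-06 · 4.665e-05 = 2.356e-10 m³.
So the life L = V_lim·H/(K·W) = 2.356e-10 · 3.197e+08 / (3.830e-03 · 3.151) = 6.240 m.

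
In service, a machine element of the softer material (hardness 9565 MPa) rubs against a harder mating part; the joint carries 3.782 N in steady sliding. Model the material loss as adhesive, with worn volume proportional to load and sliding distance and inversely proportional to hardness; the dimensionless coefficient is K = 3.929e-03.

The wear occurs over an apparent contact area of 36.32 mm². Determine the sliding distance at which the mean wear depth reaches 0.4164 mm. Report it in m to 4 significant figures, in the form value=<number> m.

value=9735 m

The intermediates are shown rounded — every step keeps full precision; one last rounding, at four significant figures.
Hardness H = 9565 MPa = 9.565e+09 Pa.
Contact area A = 36.32 mm² = 3.632e-05 m².
Depth limit h_lim = 0.4164 mm = 4.164e-04 m.
Working in SI base units: W = 3.782 N, H = 9.565e+09 Pa, K = 3.929e-03.
At the depth limit, V_lim = h_lim·A = 4.164e-04 · 3.632e-05 = 1.512e-08 m³.
Sliding life L = V_lim·H/(K·W) = 1.512e-08 · 9.565e+09 / (3.929e-03 · 3.782) = 9735 m.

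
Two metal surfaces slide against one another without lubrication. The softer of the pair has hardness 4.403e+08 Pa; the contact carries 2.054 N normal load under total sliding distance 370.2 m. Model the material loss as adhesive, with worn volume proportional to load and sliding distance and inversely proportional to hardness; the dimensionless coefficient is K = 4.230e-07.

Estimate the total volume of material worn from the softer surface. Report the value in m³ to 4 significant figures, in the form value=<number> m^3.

value=7.305e-13 m^3

Intermediates appear rounded — each operation holds full precision; rounded once at the end, at four significant digits.
SI base units throughout: W = 2.054 N, H = 4.403e+08 Pa, K = 4.230e-07.
Apply Archard: V = K·W·L/H = 4.230e-07 · 2.054 · 370.2 / 4.403e+08 = 7.305e-13 m³.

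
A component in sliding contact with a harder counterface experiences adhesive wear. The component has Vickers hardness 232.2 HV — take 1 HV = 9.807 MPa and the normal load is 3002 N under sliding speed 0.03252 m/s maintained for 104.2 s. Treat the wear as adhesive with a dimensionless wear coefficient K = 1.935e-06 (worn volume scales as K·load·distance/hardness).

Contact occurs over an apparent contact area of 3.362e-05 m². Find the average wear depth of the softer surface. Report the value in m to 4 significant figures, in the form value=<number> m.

value=2.571e-07 m

The computation keeps exact precision. Intermediate values are displayed rounded — rounded once at the end: four significant digits.
Path length L = v·t = 0.03252 m/s × 104.2 s = 3.389 m.
Hardness H = 232.2 HV × 9.807 MPa/HV = 2277 MPa = 2.277e+09 Pa.
Restated in SI base units: W = 3002 N, H = 2.277e+09 Pa, K = 1.935e-06.
Archard relation: V = K·W·L/H = 1.935e-06 · 3002 · 3.389 / 2.277e+09 = 8.644e-12 m³.
Depth h = V/A = 8.644e-12 / 3.362e-05 = 2.571e-07 m.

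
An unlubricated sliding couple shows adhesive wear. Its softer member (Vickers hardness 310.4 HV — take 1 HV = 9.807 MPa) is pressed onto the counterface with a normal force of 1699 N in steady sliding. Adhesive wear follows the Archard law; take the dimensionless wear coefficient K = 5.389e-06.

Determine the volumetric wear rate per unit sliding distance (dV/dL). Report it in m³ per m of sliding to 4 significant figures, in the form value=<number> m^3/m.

Every step runs at full float precision — intermediates are displayed rounded; a single final rounding, at 4 significant digits.
Convert: Hardness H = 310.4 HV × 9.807 MPa/HV = 3044 MPa = 3.044e+09 Pa.
Expressed in SI base units: W = 1699 N, H = 3.044e+09 Pa, K = 5.389e-06.
Sliding wear rate dV/dL = K·W/H (independent of L): 5.389e-06 · 1699 / 3.044e+09 = 3.008e-12 m³/m.

value=3.008e-12 m^3/m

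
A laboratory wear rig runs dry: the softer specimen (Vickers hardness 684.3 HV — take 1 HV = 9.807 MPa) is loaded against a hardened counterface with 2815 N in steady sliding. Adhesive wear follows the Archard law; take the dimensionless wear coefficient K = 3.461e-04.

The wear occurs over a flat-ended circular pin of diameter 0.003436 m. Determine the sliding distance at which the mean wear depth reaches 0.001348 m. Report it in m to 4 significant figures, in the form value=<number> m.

value=86.10 m

The intermediates are shown rounded — the algebra maintains full precision — one last rounding to four significant figures.
Convert: Hardness H = 684.3 HV × 9.807 MPa/HV = 6711 MPa = 6.711e+09 Pa.
Convert: Contact area A = π·d²/4 = π·(0.003436 m)²/4 = 9.272e-06 m².
Collected in SI base units: W = 2815 N, H = 6.711e+09 Pa, K = 3.461e-04.
Allowed volume V_lim = h_lim·A = 0.001348 · 9.272e-06 = 1.250e-08 m³.
Sliding life L = V_lim·H/(K·W) = 1.250e-08 · 6.711e+09 / (3.461e-04 · 2815) = 86.10 m.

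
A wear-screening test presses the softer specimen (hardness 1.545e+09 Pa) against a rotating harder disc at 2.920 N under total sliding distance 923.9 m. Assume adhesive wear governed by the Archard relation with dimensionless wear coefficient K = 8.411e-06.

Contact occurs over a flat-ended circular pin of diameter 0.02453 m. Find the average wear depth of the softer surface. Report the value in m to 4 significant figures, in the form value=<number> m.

Intermediate values appear rounded; all arithmetic maintains exact precision, and one last rounding to four significant figures.
Convert: Contact area A = π·d²/4 = π·(0.02453 m)²/4 = 4.726e-04 m².
As SI base values: W = 2.920 N, H = 1.545e+09 Pa, K = 8.411e-06.
Apply Archard: V = K·W·L/H = 8.411e-06 · 2.920 · 923.9 / 1.545e+09 = 1.469e-11 m³.
Wear depth h = V/A = 1.469e-11 / 4.726e-04 = 3.108e-08 m.

value=3.108e-08 m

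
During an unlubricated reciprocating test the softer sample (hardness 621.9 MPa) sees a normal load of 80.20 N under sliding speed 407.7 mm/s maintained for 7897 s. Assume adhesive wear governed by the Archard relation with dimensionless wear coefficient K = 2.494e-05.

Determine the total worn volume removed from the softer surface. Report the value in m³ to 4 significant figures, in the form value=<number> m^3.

Shown intermediates are rounded, and the computation runs at full float precision, and one last rounding to four significant figures.
Sliding speed v = 407.7 mm/s = 0.4077 m/s. Distance covered L = v·t = 0.4077 m/s × 7897 s = 3220 m.
Hardness H = 621.9 MPa = 6.219e+08 Pa.
In SI base units, W = 80.20 N, H = 6.219e+08 Pa, K = 2.494e-05.
By Archard's law, V = K·W·L/H = 2.494e-05 · 80.20 · 3220 / 6.219e+08 = 1.036e-08 m³.

value=1.036e-08 m^3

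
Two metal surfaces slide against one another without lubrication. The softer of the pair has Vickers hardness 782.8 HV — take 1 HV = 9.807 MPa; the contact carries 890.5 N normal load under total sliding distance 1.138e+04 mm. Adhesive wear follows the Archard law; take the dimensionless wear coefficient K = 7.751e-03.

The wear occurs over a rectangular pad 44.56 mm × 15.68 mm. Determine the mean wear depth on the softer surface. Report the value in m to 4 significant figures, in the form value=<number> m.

Quoted intermediates are rounded, and the computation keeps full precision; a lone final rounding, at 4 significant digits.
The distance L = 1.138e+04 mm = 11.38 m.
Hardness H = 782.8 HV × 9.807 MPa/HV = 7677 MPa = 7.677e+09 Pa.
Pad sides 44.56 mm × 15.68 mm = 0.04456 m × 0.01568 m. Contact area A = 0.04456 m × 0.01568 m = 6.987e-04 m².
Expressed in SI base units: W = 890.5 N, H = 7.677e+09 Pa, K = 7.751e-03.
Archard relation: V = K·W·L/H = 7.751e-03 · 890.5 · 11.38 / 7.677e+09 = 1.023e-08 m³.
Mean depth h = V/A = 1.023e-08 / 6.987e-04 = 1.464e-05 m.

value=1.464e-05 m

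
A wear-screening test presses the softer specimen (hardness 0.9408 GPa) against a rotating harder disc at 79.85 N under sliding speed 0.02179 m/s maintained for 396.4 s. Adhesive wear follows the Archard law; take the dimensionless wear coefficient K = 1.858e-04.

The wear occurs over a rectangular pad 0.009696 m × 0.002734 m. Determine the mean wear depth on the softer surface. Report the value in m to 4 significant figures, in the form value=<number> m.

Each operation keeps full float precision. The intermediates are displayed rounded; one final rounding to four significant digits.
Convert: Path length L = v·t = 0.02179 m/s × 396.4 s = 8.638 m.
Convert: Hardness H = 0.9408 GPa = 9.408e+08 Pa.
Convert: Contact area A = 0.009696 m × 0.002734 m = 2.651e-05 m².
Working in SI base units: W = 79.85 N, H = 9.408e+08 Pa, K = 1.858e-04.
The Archard volume V = K·W·L/H = 1.858e-04 · 79.85 · 8.638 / 9.408e+08 = 1.362e-10 m³.
Depth h = V/A = 1.362e-10 / 2.651e-05 = 5.138e-06 m.

value=5.138e-06 m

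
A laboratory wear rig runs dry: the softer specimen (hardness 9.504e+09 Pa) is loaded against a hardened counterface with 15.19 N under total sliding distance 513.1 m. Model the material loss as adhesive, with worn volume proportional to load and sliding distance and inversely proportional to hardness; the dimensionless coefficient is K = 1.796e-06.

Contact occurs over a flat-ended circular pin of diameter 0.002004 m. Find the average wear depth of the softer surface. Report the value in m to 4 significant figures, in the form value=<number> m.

Every step holds full float precision. Intermediates are printed rounded; one last rounding, at 4 significant digits.
Convert: Contact area A = π·d²/4 = π·(0.002004 m)²/4 = 3.154e-06 m².
Collected in SI base units: W = 15.19 N, H = 9.504e+09 Pa, K = 1.796e-06.
Volume removed: V = K·W·L/H = 1.796e-06 · 15.19 · 513.1 / 9.504e+09 = 1.473e-12 m³.
Average depth h = V/A = 1.473e-12 / 3.154e-06 = 4.670e-07 m.

value=4.670e-07 m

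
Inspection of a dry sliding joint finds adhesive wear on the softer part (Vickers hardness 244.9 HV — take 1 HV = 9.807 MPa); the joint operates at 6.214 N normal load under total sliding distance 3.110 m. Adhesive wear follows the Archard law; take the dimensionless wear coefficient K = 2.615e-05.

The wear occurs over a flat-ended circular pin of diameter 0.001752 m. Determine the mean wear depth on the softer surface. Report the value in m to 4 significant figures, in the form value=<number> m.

The intermediates are shown rounded — the algebra holds full precision. Rounded once at the end to 4 significant digits.
Convert: Hardness H = 244.9 HV × 9.807 MPa/HV = 2402 MPa = 2.402e+09 Pa.
Convert: Contact area A = π·d²/4 = π·(0.001752 m)²/4 = 2.411e-06 m².
Expressed in SI base units: W = 6.214 N, H = 2.402e+09 Pa, K = 2.615e-05.
Archard relation: V = K·W·L/H = 2.615e-05 · 6.214 · 3.110 / 2.402e+09 = 2.104e-13 m³.
Average depth h = V/A = 2.104e-13 / 2.411e-06 = 8.728e-08 m.

value=8.728e-08 m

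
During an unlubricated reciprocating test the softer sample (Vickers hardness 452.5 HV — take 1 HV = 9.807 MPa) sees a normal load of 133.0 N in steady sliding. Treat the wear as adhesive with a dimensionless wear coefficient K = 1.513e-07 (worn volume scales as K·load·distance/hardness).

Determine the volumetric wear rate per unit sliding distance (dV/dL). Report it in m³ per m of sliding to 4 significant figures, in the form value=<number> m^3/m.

value=4.535e-15 m^3/m

The intermediates are displayed rounded. Every step maintains exact precision, and one final rounding: four significant figures.
Convert: Hardness H = 452.5 HV × 9.807 MPa/HV = 4438 MPa = 4.438e+09 Pa.
As SI base values: W = 133.0 N, H = 4.438e+09 Pa, K = 1.513e-07.
Volumetric rate dV/dL = K·W/H: 1.513e-07 · 133.0 / 4.438e+09 = 4.535e-15 m³/m.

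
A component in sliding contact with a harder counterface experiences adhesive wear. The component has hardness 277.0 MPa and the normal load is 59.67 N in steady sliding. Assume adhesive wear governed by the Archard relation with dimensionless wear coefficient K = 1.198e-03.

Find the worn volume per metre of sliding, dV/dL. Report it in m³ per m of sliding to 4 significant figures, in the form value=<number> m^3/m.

Every step runs at full precision. The intermediates are printed rounded. Rounded once at the end, at four significant digits.
Hardness H = 277.0 MPa = 2.770e+08 Pa.
As SI base values: W = 59.67 N, H = 2.770e+08 Pa, K = 1.198e-03.
Rate of wear dV/dL = K·W/H — distance-free: 1.198e-03 · 59.67 / 2.770e+08 = 2.581e-10 m³/m.

value=2.581e-10 m^3/m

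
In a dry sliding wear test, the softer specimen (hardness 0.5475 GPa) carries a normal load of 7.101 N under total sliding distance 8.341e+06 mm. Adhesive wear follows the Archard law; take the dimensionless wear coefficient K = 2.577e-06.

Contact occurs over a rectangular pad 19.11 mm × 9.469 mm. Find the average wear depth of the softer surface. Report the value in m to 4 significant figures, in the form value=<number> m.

Each operation keeps exact precision; intermediates appear rounded, and one final rounding: 4 significant digits.
Distance covered L = 8.341e+06 mm = 8341 m.
Hardness H = 0.5475 GPa = 5.475e+08 Pa.
Pad sides 19.11 mm × 9.469 mm = 0.01911 m × 0.009469 m. Contact area A = 0.01911 m × 0.009469 m = 1.810e-04 m².
Restated in SI base units: W = 7.101 N, H = 5.475e+08 Pa, K = 2.577e-06.
The Archard volume V = K·W·L/H = 2.577e-06 · 7.101 · 8341 / 5.475e+08 = 2.788e-10 m³.
Depth h = V/A = 2.788e-10 / 1.810e-04 = 1.541e-06 m.

value=1.541e-06 m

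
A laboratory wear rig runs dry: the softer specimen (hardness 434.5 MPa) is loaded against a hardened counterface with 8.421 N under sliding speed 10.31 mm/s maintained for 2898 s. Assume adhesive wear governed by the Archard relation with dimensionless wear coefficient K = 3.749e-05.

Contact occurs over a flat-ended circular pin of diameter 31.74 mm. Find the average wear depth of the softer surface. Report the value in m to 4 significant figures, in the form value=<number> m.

value=2.744e-08 m

Every step runs at full precision; intermediate values are shown rounded. Rounded once at the end, at four significant figures.
Convert: Sliding speed v = 10.31 mm/s = 0.01031 m/s. The distance L = v·t = 0.01031 m/s × 2898 s = 29.88 m.
Convert: Hardness H = 434.5 MPa = 4.345e+08 Pa.
Convert: Pin diameter d = 31.74 mm = 0.03174 m. Contact area A = π·d²/4 = π·(0.03174 m)²/4 = 7.912e-04 m².
Working in SI base units: W = 8.421 N, H = 4.345e+08 Pa, K = 3.749e-05.
Archard relation: V = K·W·L/H = 3.749e-05 · 8.421 · 29.88 / 4.345e+08 = 2.171e-11 m³.
Depth h = V/A = 2.171e-11 / 7.912e-04 = 2.744e-08 m.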